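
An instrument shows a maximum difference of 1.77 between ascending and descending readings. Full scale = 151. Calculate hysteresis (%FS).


Hysteresis = (max difference / full scale) * 100%.
H = (1.77 / 151) * 100
H = 1.172 %FS

1.172 %FS


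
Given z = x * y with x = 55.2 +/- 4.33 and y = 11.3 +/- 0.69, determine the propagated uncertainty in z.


For a product z = x*y, the relative uncertainty is:
uz/z = sqrt((ux/x)^2 + (uy/y)^2)
Relative uncertainties: ux/x = 4.33/55.2 = 0.078442
uy/y = 0.69/11.3 = 0.061062
z = 55.2 * 11.3 = 623.8
uz = 623.8 * sqrt(0.078442^2 + 0.061062^2) = 62.006

62.006


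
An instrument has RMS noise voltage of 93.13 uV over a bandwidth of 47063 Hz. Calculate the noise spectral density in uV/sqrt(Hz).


Noise spectral density = Vrms / sqrt(BW).
NSD = 93.13 / sqrt(47063)
NSD = 93.13 / 216.9401
NSD = 0.4293 uV/sqrt(Hz)

0.4293 uV/sqrt(Hz)


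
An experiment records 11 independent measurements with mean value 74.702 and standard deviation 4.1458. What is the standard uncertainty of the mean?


The standard uncertainty for Type A evaluation is u = s / sqrt(n).
u = 4.1458 / sqrt(11)
u = 4.1458 / 3.3166
u = 1.25

1.25


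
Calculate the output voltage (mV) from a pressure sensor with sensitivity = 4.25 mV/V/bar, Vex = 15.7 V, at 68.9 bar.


Output = sensitivity * Vex * P.
Vout = 4.25 * 15.7 * 68.9
Vout = 66.725 * 68.9
Vout = 4597.35 mV

4597.35 mV


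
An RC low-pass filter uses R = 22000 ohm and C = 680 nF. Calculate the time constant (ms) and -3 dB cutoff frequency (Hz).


Time constant: tau = R * C.
tau = 22000 * 6.80e-07 = 0.01496 s
tau = 14.96 ms
Cutoff frequency: fc = 1 / (2*pi*R*C).
fc = 1 / (2*pi*0.01496) = 10.64 Hz

tau = 14.96 ms, fc = 10.64 Hz


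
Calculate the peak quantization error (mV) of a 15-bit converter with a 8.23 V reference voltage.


The maximum quantization error is +/- LSB/2.
LSB = Vref / 2^n = 8.23 / 32768 = 0.00025116 V
Max error = LSB / 2 = 0.00025116 / 2 = 0.00012558 V
Max error = 0.1256 mV

0.1256 mV


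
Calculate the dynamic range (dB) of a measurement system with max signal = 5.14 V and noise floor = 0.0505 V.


Dynamic range = 20 * log10(Vmax / Vnoise).
DR = 20 * log10(5.14 / 0.0505)
DR = 20 * log10(101.78)
DR = 40.15 dB

40.15 dB


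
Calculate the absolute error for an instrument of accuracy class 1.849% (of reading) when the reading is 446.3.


Absolute error = (accuracy% / 100) * reading.
Error = (1.849 / 100) * 446.3
Error = 0.01849 * 446.3
Error = 8.2521

8.2521


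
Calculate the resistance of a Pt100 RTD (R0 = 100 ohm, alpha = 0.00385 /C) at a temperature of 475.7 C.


The RTD equation: Rt = R0 * (1 + alpha * T).
Rt = 100 * (1 + 0.00385 * 475.7)
Rt = 100 * (1 + 1.831445)
Rt = 100 * 2.831445
Rt = 283.144 ohm

283.144 ohm


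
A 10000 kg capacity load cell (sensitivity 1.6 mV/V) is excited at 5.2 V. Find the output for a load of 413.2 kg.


Vout = rated_output * Vex * (load / capacity).
Vout = 1.6 * 5.2 * (413.2 / 10000)
Vout = 1.6 * 5.2 * 0.04132
Vout = 0.344 mV

0.344 mV


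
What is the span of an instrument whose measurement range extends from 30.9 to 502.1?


Span = upper range - lower range.
Span = 502.1 - (30.9)
Span = 471.2

471.2


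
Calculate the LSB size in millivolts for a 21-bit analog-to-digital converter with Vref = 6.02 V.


The resolution (LSB) of an ADC is Vref / 2^n.
LSB = 6.02 / 2^21
LSB = 6.02 / 2097152
LSB = 2.87e-06 V = 0.00287056 mV

0.00287056 mV


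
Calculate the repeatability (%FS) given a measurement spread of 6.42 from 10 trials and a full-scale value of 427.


Repeatability = (spread / full scale) * 100%.
R = (6.42 / 427) * 100
R = 1.504 %FS

1.504 %FS


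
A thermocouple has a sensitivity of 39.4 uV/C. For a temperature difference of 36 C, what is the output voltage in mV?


The thermocouple output V = sensitivity * dT.
V = 39.4 uV/C * 36 C
V = 1418.4 uV
V = 1.418 mV

1.418 mV


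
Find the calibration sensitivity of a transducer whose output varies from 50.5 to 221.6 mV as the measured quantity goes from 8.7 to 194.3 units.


Sensitivity = (y2 - y1) / (x2 - x1).
S = (221.6 - 50.5) / (194.3 - 8.7)
S = 171.1 / 185.6
S = 0.9219 mV/unit

0.9219 mV/unit


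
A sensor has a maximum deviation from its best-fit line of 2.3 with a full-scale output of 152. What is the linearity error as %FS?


Linearity error = (max deviation / full scale) * 100%.
Linearity = (2.3 / 152) * 100
Linearity = 1.513 %FS

1.513 %FS


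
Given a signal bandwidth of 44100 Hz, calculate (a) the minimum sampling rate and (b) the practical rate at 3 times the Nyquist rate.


By Nyquist theorem, fs_min = 2 * fmax.
fs_min = 2 * 44100 = 88200 Hz
Practical rate = 3 * fs_min = 3 * 88200 = 264600 Hz

fs_min = 88200 Hz, fs_practical = 264600 Hz


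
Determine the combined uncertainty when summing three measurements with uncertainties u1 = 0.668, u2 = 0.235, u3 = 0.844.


For a sum of independent quantities, uc = sqrt(u1^2 + u2^2 + u3^2).
uc = sqrt(0.668^2 + 0.235^2 + 0.844^2)
uc = sqrt(0.446224 + 0.055225 + 0.712336)
uc = 1.1017

1.1017


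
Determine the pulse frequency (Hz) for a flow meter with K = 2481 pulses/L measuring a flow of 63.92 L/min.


Frequency = K * Q / 60 (converting L/min to L/s).
f = 2481 * 63.92 / 60
f = 158585.52 / 60
f = 2643.09 Hz

2643.09 Hz


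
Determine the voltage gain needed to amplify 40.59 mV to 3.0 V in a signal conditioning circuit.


Gain = Vout / Vin (converting to same units).
G = 3.0 V / 40.59 mV
G = 3000.0 mV / 40.59 mV
G = 73.91

73.91


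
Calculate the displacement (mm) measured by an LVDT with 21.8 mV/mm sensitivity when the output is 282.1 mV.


Displacement = Vout / sensitivity.
d = 282.1 / 21.8
d = 12.94 mm

12.94 mm


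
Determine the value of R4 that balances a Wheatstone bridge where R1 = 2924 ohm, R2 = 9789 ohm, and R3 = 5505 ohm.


At balance: R1*R4 = R2*R3, so R4 = R2*R3/R1.
R4 = 9789 * 5505 / 2924
R4 = 53888445 / 2924
R4 = 18429.7 ohm

18429.7 ohm


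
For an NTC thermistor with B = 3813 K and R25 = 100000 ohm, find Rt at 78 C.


NTC thermistor equation: Rt = R25 * exp(B * (1/T - 1/T25)).
T in Kelvin: 351.15 K, T25 = 298.15 K
1/T - 1/T25 = 1/351.15 - 1/298.15 = -0.00050623
B * (1/T - 1/T25) = 3813 * -0.00050623 = -1.9303
Rt = 100000 * exp(-1.9303) = 14511.1 ohm

14511.1 ohm


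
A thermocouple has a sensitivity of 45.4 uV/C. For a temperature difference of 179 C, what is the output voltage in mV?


The thermocouple output V = sensitivity * dT.
V = 45.4 uV/C * 179 C
V = 8126.6 uV
V = 8.127 mV

8.127 mV


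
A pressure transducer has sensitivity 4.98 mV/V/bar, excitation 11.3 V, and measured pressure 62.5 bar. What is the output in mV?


Output = sensitivity * Vex * P.
Vout = 4.98 * 11.3 * 62.5
Vout = 56.274 * 62.5
Vout = 3517.13 mV

3517.13 mV


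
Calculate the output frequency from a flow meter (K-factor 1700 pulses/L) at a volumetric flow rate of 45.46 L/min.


Frequency = K * Q / 60 (converting L/min to L/s).
f = 1700 * 45.46 / 60
f = 77282.0 / 60
f = 1288.03 Hz

1288.03 Hz


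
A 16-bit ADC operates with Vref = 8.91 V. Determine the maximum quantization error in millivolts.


The maximum quantization error is +/- LSB/2.
LSB = Vref / 2^n = 8.91 / 65536 = 0.00013596 V
Max error = LSB / 2 = 0.00013596 / 2 = 6.798e-05 V
Max error = 0.068 mV

0.068 mV


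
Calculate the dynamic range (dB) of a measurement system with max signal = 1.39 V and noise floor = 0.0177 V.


Dynamic range = 20 * log10(Vmax / Vnoise).
DR = 20 * log10(1.39 / 0.0177)
DR = 20 * log10(78.53)
DR = 37.9 dB

37.9 dB


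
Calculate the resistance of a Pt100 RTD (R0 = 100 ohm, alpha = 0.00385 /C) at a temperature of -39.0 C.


The RTD equation: Rt = R0 * (1 + alpha * T).
Rt = 100 * (1 + 0.00385 * -39.0)
Rt = 100 * (1 + -0.15015)
Rt = 100 * 0.84985
Rt = 84.985 ohm

84.985 ohm


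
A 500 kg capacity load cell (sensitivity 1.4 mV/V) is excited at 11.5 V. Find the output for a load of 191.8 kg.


Vout = rated_output * Vex * (load / capacity).
Vout = 1.4 * 11.5 * (191.8 / 500)
Vout = 1.4 * 11.5 * 0.3836
Vout = 6.176 mV

6.176 mV


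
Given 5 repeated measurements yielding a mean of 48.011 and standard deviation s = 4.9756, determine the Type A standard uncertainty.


The standard uncertainty for Type A evaluation is u = s / sqrt(n).
u = 4.9756 / sqrt(5)
u = 4.9756 / 2.2361
u = 2.2252

2.2252


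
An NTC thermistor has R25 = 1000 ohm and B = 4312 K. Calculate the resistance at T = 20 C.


NTC thermistor equation: Rt = R25 * exp(B * (1/T - 1/T25)).
T in Kelvin: 293.15 K, T25 = 298.15 K
1/T - 1/T25 = 1/293.15 - 1/298.15 = 5.721e-05
B * (1/T - 1/T25) = 4312 * 5.721e-05 = 0.2467
Rt = 1000 * exp(0.2467) = 1279.8 ohm

1279.8 ohm


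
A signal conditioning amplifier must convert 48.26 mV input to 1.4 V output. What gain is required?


Gain = Vout / Vin (converting to same units).
G = 1.4 V / 48.26 mV
G = 1400.0 mV / 48.26 mV
G = 29.01

29.01


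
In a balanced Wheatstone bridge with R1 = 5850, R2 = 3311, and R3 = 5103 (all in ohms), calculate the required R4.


At balance: R1*R4 = R2*R3, so R4 = R2*R3/R1.
R4 = 3311 * 5103 / 5850
R4 = 16896033 / 5850
R4 = 2888.21 ohm

2888.21 ohm


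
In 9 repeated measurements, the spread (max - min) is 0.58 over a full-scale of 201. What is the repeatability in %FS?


Repeatability = (spread / full scale) * 100%.
R = (0.58 / 201) * 100
R = 0.289 %FS

0.289 %FS


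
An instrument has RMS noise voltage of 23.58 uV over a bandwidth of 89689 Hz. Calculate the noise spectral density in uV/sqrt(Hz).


Noise spectral density = Vrms / sqrt(BW).
NSD = 23.58 / sqrt(89689)
NSD = 23.58 / 299.4812
NSD = 0.0787 uV/sqrt(Hz)

0.0787 uV/sqrt(Hz)


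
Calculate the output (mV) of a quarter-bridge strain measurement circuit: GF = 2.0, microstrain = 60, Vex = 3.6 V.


Quarter bridge output: Vout = (GF * epsilon * Vex) / 4.
Vout = (2.0 * 60e-6 * 3.6) / 4
Vout = 0.000432 / 4 V
Vout = 0.000108 V = 0.108 mV

0.108 mV


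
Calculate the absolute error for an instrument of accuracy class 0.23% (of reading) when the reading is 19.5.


Absolute error = (accuracy% / 100) * reading.
Error = (0.23 / 100) * 19.5
Error = 0.0023 * 19.5
Error = 0.0449

0.0449


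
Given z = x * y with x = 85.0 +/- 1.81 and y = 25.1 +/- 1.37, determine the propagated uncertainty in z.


For a product z = x*y, the relative uncertainty is:
uz/z = sqrt((ux/x)^2 + (uy/y)^2)
Relative uncertainties: ux/x = 1.81/85.0 = 0.021294
uy/y = 1.37/25.1 = 0.054582
z = 85.0 * 25.1 = 2133.5
uz = 2133.5 * sqrt(0.021294^2 + 0.054582^2) = 124.998

124.998


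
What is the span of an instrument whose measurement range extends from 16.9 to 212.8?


Span = upper range - lower range.
Span = 212.8 - (16.9)
Span = 195.9

195.9


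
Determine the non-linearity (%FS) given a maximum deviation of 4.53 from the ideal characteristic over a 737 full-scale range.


Linearity error = (max deviation / full scale) * 100%.
Linearity = (4.53 / 737) * 100
Linearity = 0.615 %FS

0.615 %FS


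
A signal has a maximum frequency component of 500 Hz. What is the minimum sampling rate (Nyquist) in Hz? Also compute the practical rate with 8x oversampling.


By Nyquist theorem, fs_min = 2 * fmax.
fs_min = 2 * 500 = 1000 Hz
Practical rate = 8 * fs_min = 8 * 1000 = 8000 Hz

fs_min = 1000 Hz, fs_practical = 8000 Hz


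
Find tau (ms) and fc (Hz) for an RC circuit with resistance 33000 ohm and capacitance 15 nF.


Time constant: tau = R * C.
tau = 33000 * 1.50e-08 = 0.000495 s
tau = 0.495 ms
Cutoff frequency: fc = 1 / (2*pi*R*C).
fc = 1 / (2*pi*0.000495) = 321.53 Hz

tau = 0.495 ms, fc = 321.53 Hz


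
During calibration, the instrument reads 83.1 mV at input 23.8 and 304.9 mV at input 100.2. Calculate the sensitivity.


Sensitivity = (y2 - y1) / (x2 - x1).
S = (304.9 - 83.1) / (100.2 - 23.8)
S = 221.8 / 76.4
S = 2.9031 mV/unit

2.9031 mV/unit


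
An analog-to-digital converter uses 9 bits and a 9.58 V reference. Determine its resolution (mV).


The resolution (LSB) of an ADC is Vref / 2^n.
LSB = 9.58 / 2^9
LSB = 9.58 / 512
LSB = 0.01871094 V = 18.7109375 mV

18.7109375 mV


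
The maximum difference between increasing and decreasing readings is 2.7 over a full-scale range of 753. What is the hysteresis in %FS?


Hysteresis = (max difference / full scale) * 100%.
H = (2.7 / 753) * 100
H = 0.359 %FS

0.359 %FS


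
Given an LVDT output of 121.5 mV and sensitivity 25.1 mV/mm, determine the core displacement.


Displacement = Vout / sensitivity.
d = 121.5 / 25.1
d = 4.841 mm

4.841 mm


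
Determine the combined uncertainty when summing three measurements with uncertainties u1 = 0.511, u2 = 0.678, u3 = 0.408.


For a sum of independent quantities, uc = sqrt(u1^2 + u2^2 + u3^2).
uc = sqrt(0.511^2 + 0.678^2 + 0.408^2)
uc = sqrt(0.261121 + 0.459684 + 0.166464)
uc = 0.9419

0.9419


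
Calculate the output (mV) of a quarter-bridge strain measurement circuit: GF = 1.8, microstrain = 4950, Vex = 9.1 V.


Quarter bridge output: Vout = (GF * epsilon * Vex) / 4.
Vout = (1.8 * 4950e-6 * 9.1) / 4
Vout = 0.081081 / 4 V
Vout = 0.02027025 V = 20.2702 mV

20.2702 mV


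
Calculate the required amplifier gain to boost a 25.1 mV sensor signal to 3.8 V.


Gain = Vout / Vin (converting to same units).
G = 3.8 V / 25.1 mV
G = 3800.0 mV / 25.1 mV
G = 151.39

151.39


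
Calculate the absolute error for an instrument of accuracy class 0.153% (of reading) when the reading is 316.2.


Absolute error = (accuracy% / 100) * reading.
Error = (0.153 / 100) * 316.2
Error = 0.00153 * 316.2
Error = 0.4838

0.4838


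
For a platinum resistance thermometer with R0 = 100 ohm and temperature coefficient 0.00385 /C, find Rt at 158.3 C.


The RTD equation: Rt = R0 * (1 + alpha * T).
Rt = 100 * (1 + 0.00385 * 158.3)
Rt = 100 * (1 + 0.609455)
Rt = 100 * 1.609455
Rt = 160.946 ohm

160.946 ohm


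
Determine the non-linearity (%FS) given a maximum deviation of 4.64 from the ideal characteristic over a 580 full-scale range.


Linearity error = (max deviation / full scale) * 100%.
Linearity = (4.64 / 580) * 100
Linearity = 0.8 %FS

0.8 %FS


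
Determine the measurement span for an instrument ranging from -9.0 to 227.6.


Span = upper range - lower range.
Span = 227.6 - (-9.0)
Span = 236.6

236.6


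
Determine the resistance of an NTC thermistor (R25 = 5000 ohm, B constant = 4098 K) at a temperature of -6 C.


NTC thermistor equation: Rt = R25 * exp(B * (1/T - 1/T25)).
T in Kelvin: 267.15 K, T25 = 298.15 K
1/T - 1/T25 = 1/267.15 - 1/298.15 = 0.0003892
B * (1/T - 1/T25) = 4098 * 0.0003892 = 1.5949
Rt = 5000 * exp(1.5949) = 24640.1 ohm

24640.1 ohm


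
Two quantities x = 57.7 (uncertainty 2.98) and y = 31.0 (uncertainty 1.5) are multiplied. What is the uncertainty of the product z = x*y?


For a product z = x*y, the relative uncertainty is:
uz/z = sqrt((ux/x)^2 + (uy/y)^2)
Relative uncertainties: ux/x = 2.98/57.7 = 0.051646
uy/y = 1.5/31.0 = 0.048387
z = 57.7 * 31.0 = 1788.7
uz = 1788.7 * sqrt(0.051646^2 + 0.048387^2) = 126.59

126.59


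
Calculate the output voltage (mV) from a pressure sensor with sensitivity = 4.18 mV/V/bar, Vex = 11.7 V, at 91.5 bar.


Output = sensitivity * Vex * P.
Vout = 4.18 * 11.7 * 91.5
Vout = 48.906 * 91.5
Vout = 4474.9 mV

4474.9 mV


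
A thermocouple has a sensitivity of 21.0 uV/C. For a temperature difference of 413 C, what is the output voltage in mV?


The thermocouple output V = sensitivity * dT.
V = 21.0 uV/C * 413 C
V = 8673.0 uV
V = 8.673 mV

8.673 mV


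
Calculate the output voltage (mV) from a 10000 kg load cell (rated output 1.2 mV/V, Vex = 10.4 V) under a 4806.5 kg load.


Vout = rated_output * Vex * (load / capacity).
Vout = 1.2 * 10.4 * (4806.5 / 10000)
Vout = 1.2 * 10.4 * 0.48065
Vout = 5.999 mV

5.999 mV


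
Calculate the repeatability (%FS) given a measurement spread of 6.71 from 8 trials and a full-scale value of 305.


Repeatability = (spread / full scale) * 100%.
R = (6.71 / 305) * 100
R = 2.2 %FS

2.2 %FS


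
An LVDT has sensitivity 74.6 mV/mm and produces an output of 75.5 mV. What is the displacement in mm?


Displacement = Vout / sensitivity.
d = 75.5 / 74.6
d = 1.012 mm

1.012 mm


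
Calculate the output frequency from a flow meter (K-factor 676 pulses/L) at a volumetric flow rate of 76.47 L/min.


Frequency = K * Q / 60 (converting L/min to L/s).
f = 676 * 76.47 / 60
f = 51693.72 / 60
f = 861.56 Hz

861.56 Hz


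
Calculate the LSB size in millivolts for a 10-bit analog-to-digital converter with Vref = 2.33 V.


The resolution (LSB) of an ADC is Vref / 2^n.
LSB = 2.33 / 2^10
LSB = 2.33 / 1024
LSB = 0.00227539 V = 2.27539062 mV

2.27539062 mV


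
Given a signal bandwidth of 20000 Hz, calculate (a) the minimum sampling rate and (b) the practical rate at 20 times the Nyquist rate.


By Nyquist theorem, fs_min = 2 * fmax.
fs_min = 2 * 20000 = 40000 Hz
Practical rate = 20 * fs_min = 20 * 40000 = 800000 Hz

fs_min = 40000 Hz, fs_practical = 800000 Hz


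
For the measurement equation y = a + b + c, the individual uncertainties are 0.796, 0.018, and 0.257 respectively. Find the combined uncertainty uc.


For a sum of independent quantities, uc = sqrt(u1^2 + u2^2 + u3^2).
uc = sqrt(0.796^2 + 0.018^2 + 0.257^2)
uc = sqrt(0.633616 + 0.000324 + 0.066049)
uc = 0.8367

0.8367


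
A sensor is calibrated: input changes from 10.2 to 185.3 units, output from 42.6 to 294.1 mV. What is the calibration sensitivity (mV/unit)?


Sensitivity = (y2 - y1) / (x2 - x1).
S = (294.1 - 42.6) / (185.3 - 10.2)
S = 251.5 / 175.1
S = 1.4363 mV/unit

1.4363 mV/unit


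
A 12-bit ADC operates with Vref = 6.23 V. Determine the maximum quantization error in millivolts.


The maximum quantization error is +/- LSB/2.
LSB = Vref / 2^n = 6.23 / 4096 = 0.001521 V
Max error = LSB / 2 = 0.001521 / 2 = 0.0007605 V
Max error = 0.7605 mV

0.7605 mV


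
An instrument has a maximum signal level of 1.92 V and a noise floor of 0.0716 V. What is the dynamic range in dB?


Dynamic range = 20 * log10(Vmax / Vnoise).
DR = 20 * log10(1.92 / 0.0716)
DR = 20 * log10(26.82)
DR = 28.57 dB

28.57 dB


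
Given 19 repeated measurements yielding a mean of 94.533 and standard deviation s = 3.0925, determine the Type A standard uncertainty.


The standard uncertainty for Type A evaluation is u = s / sqrt(n).
u = 3.0925 / sqrt(19)
u = 3.0925 / 4.3589
u = 0.7095

0.7095


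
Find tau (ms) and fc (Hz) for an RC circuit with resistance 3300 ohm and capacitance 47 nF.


Time constant: tau = R * C.
tau = 3300 * 4.70e-08 = 0.0001551 s
tau = 0.1551 ms
Cutoff frequency: fc = 1 / (2*pi*R*C).
fc = 1 / (2*pi*0.0001551) = 1026.14 Hz

tau = 0.1551 ms, fc = 1026.14 Hz


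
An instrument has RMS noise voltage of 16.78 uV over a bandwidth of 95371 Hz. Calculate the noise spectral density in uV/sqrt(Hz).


Noise spectral density = Vrms / sqrt(BW).
NSD = 16.78 / sqrt(95371)
NSD = 16.78 / 308.822
NSD = 0.0543 uV/sqrt(Hz)

0.0543 uV/sqrt(Hz)


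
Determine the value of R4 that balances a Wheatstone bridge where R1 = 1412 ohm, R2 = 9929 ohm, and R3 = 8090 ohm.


At balance: R1*R4 = R2*R3, so R4 = R2*R3/R1.
R4 = 9929 * 8090 / 1412
R4 = 80325610 / 1412
R4 = 56887.83 ohm

56887.83 ohm


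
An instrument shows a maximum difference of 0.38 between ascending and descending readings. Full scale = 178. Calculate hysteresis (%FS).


Hysteresis = (max difference / full scale) * 100%.
H = (0.38 / 178) * 100
H = 0.213 %FS

0.213 %FS


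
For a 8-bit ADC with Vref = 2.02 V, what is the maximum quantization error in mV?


The maximum quantization error is +/- LSB/2.
LSB = Vref / 2^n = 2.02 / 256 = 0.00789063 V
Max error = LSB / 2 = 0.00789063 / 2 = 0.00394531 V
Max error = 3.9453 mV

3.9453 mV


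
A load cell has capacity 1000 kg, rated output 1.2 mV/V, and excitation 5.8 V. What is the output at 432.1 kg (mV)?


Vout = rated_output * Vex * (load / capacity).
Vout = 1.2 * 5.8 * (432.1 / 1000)
Vout = 1.2 * 5.8 * 0.4321
Vout = 3.007 mV

3.007 mV


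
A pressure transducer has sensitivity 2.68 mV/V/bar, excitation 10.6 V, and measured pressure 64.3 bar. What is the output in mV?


Output = sensitivity * Vex * P.
Vout = 2.68 * 10.6 * 64.3
Vout = 28.408 * 64.3
Vout = 1826.63 mV

1826.63 mV


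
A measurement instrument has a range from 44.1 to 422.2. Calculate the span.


Span = upper range - lower range.
Span = 422.2 - (44.1)
Span = 378.1

378.1


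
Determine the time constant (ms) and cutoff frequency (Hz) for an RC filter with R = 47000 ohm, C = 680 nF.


Time constant: tau = R * C.
tau = 47000 * 6.80e-07 = 0.03196 s
tau = 31.96 ms
Cutoff frequency: fc = 1 / (2*pi*R*C).
fc = 1 / (2*pi*0.03196) = 4.98 Hz

tau = 31.96 ms, fc = 4.98 Hz


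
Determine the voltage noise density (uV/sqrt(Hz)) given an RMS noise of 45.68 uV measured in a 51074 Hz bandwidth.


Noise spectral density = Vrms / sqrt(BW).
NSD = 45.68 / sqrt(51074)
NSD = 45.68 / 225.9956
NSD = 0.2021 uV/sqrt(Hz)

0.2021 uV/sqrt(Hz)


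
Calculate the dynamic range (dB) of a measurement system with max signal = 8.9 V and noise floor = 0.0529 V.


Dynamic range = 20 * log10(Vmax / Vnoise).
DR = 20 * log10(8.9 / 0.0529)
DR = 20 * log10(168.24)
DR = 44.52 dB

44.52 dB


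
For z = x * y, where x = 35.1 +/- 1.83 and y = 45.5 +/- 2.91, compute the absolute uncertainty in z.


For a product z = x*y, the relative uncertainty is:
uz/z = sqrt((ux/x)^2 + (uy/y)^2)
Relative uncertainties: ux/x = 1.83/35.1 = 0.052137
uy/y = 2.91/45.5 = 0.063956
z = 35.1 * 45.5 = 1597.0
uz = 1597.0 * sqrt(0.052137^2 + 0.063956^2) = 131.78

131.78


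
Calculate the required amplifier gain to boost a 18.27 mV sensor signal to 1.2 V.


Gain = Vout / Vin (converting to same units).
G = 1.2 V / 18.27 mV
G = 1200.0 mV / 18.27 mV
G = 65.68

65.68


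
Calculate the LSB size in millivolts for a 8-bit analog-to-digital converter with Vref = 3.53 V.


The resolution (LSB) of an ADC is Vref / 2^n.
LSB = 3.53 / 2^8
LSB = 3.53 / 256
LSB = 0.01378906 V = 13.7890625 mV

13.7890625 mV


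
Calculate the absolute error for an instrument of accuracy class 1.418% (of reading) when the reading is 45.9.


Absolute error = (accuracy% / 100) * reading.
Error = (1.418 / 100) * 45.9
Error = 0.01418 * 45.9
Error = 0.6509

0.6509


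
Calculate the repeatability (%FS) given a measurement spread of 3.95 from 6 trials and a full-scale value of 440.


Repeatability = (spread / full scale) * 100%.
R = (3.95 / 440) * 100
R = 0.898 %FS

0.898 %FS


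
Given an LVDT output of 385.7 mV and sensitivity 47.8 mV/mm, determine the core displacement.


Displacement = Vout / sensitivity.
d = 385.7 / 47.8
d = 8.069 mm

8.069 mm


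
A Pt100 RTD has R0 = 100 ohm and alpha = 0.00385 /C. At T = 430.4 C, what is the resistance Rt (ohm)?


The RTD equation: Rt = R0 * (1 + alpha * T).
Rt = 100 * (1 + 0.00385 * 430.4)
Rt = 100 * (1 + 1.65704)
Rt = 100 * 2.65704
Rt = 265.704 ohm

265.704 ohm


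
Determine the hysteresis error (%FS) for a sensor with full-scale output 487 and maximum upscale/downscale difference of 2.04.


Hysteresis = (max difference / full scale) * 100%.
H = (2.04 / 487) * 100
H = 0.419 %FS

0.419 %FS


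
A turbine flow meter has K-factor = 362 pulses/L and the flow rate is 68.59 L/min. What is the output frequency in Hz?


Frequency = K * Q / 60 (converting L/min to L/s).
f = 362 * 68.59 / 60
f = 24829.58 / 60
f = 413.83 Hz

413.83 Hz


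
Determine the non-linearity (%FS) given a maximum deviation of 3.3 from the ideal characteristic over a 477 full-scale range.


Linearity error = (max deviation / full scale) * 100%.
Linearity = (3.3 / 477) * 100
Linearity = 0.692 %FS

0.692 %FS


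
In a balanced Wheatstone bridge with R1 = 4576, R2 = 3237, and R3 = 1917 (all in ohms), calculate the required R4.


At balance: R1*R4 = R2*R3, so R4 = R2*R3/R1.
R4 = 3237 * 1917 / 4576
R4 = 6205329 / 4576
R4 = 1356.06 ohm

1356.06 ohm


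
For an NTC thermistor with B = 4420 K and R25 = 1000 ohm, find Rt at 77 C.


NTC thermistor equation: Rt = R25 * exp(B * (1/T - 1/T25)).
T in Kelvin: 350.15 K, T25 = 298.15 K
1/T - 1/T25 = 1/350.15 - 1/298.15 = -0.0004981
B * (1/T - 1/T25) = 4420 * -0.0004981 = -2.2016
Rt = 1000 * exp(-2.2016) = 110.6 ohm

110.6 ohm


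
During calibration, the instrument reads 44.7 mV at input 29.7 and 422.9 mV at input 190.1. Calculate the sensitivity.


Sensitivity = (y2 - y1) / (x2 - x1).
S = (422.9 - 44.7) / (190.1 - 29.7)
S = 378.2 / 160.4
S = 2.3579 mV/unit

2.3579 mV/unit


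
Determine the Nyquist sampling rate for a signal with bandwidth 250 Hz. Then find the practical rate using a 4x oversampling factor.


By Nyquist theorem, fs_min = 2 * fmax.
fs_min = 2 * 250 = 500 Hz
Practical rate = 4 * fs_min = 4 * 500 = 2000 Hz

fs_min = 500 Hz, fs_practical = 2000 Hz


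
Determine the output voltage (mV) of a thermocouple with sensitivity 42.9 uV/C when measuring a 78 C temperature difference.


The thermocouple output V = sensitivity * dT.
V = 42.9 uV/C * 78 C
V = 3346.2 uV
V = 3.346 mV

3.346 mV


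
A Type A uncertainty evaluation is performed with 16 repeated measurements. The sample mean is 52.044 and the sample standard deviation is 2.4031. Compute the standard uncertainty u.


The standard uncertainty for Type A evaluation is u = s / sqrt(n).
u = 2.4031 / sqrt(16)
u = 2.4031 / 4.0
u = 0.6008

0.6008


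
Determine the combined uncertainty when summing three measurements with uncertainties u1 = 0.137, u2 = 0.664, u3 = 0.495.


For a sum of independent quantities, uc = sqrt(u1^2 + u2^2 + u3^2).
uc = sqrt(0.137^2 + 0.664^2 + 0.495^2)
uc = sqrt(0.018769 + 0.440896 + 0.245025)
uc = 0.8395

0.8395


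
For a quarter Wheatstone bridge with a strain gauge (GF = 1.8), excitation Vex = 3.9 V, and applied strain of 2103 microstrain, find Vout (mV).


Quarter bridge output: Vout = (GF * epsilon * Vex) / 4.
Vout = (1.8 * 2103e-6 * 3.9) / 4
Vout = 0.01476306 / 4 V
Vout = 0.00369076 V = 3.6908 mV

3.6908 mV


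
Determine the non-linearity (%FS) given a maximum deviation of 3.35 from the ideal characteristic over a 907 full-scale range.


Linearity error = (max deviation / full scale) * 100%.
Linearity = (3.35 / 907) * 100
Linearity = 0.369 %FS

0.369 %FS


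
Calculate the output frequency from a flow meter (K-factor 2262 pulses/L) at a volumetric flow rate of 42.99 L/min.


Frequency = K * Q / 60 (converting L/min to L/s).
f = 2262 * 42.99 / 60
f = 97243.38 / 60
f = 1620.72 Hz

1620.72 Hz


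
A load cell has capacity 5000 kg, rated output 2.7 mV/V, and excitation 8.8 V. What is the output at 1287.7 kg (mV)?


Vout = rated_output * Vex * (load / capacity).
Vout = 2.7 * 8.8 * (1287.7 / 5000)
Vout = 2.7 * 8.8 * 0.25754
Vout = 6.119 mV

6.119 mV


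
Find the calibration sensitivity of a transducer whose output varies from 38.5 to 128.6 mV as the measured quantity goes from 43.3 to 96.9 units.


Sensitivity = (y2 - y1) / (x2 - x1).
S = (128.6 - 38.5) / (96.9 - 43.3)
S = 90.1 / 53.6
S = 1.681 mV/unit

1.681 mV/unit


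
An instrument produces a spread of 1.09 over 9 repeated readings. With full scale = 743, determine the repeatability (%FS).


Repeatability = (spread / full scale) * 100%.
R = (1.09 / 743) * 100
R = 0.147 %FS

0.147 %FS


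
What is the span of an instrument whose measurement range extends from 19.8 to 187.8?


Span = upper range - lower range.
Span = 187.8 - (19.8)
Span = 168.0

168.0


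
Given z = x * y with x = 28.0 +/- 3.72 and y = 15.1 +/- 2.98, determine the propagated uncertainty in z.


For a product z = x*y, the relative uncertainty is:
uz/z = sqrt((ux/x)^2 + (uy/y)^2)
Relative uncertainties: ux/x = 3.72/28.0 = 0.132857
uy/y = 2.98/15.1 = 0.197351
z = 28.0 * 15.1 = 422.8
uz = 422.8 * sqrt(0.132857^2 + 0.197351^2) = 100.586

100.586


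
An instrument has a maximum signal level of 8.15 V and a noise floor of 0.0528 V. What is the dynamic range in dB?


Dynamic range = 20 * log10(Vmax / Vnoise).
DR = 20 * log10(8.15 / 0.0528)
DR = 20 * log10(154.36)
DR = 43.77 dB

43.77 dB


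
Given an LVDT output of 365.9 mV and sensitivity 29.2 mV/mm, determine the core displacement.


Displacement = Vout / sensitivity.
d = 365.9 / 29.2
d = 12.531 mm

12.531 mm


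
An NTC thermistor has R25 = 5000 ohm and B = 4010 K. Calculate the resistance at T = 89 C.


NTC thermistor equation: Rt = R25 * exp(B * (1/T - 1/T25)).
T in Kelvin: 362.15 K, T25 = 298.15 K
1/T - 1/T25 = 1/362.15 - 1/298.15 = -0.00059273
B * (1/T - 1/T25) = 4010 * -0.00059273 = -2.3768
Rt = 5000 * exp(-2.3768) = 464.2 ohm

464.2 ohm


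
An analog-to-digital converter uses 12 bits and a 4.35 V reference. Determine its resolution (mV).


The resolution (LSB) of an ADC is Vref / 2^n.
LSB = 4.35 / 2^12
LSB = 4.35 / 4096
LSB = 0.00106201 V = 1.06201172 mV

1.06201172 mV


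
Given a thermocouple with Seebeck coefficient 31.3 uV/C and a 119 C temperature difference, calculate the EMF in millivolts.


The thermocouple output V = sensitivity * dT.
V = 31.3 uV/C * 119 C
V = 3724.7 uV
V = 3.725 mV

3.725 mV


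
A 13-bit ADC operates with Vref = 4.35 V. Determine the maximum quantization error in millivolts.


The maximum quantization error is +/- LSB/2.
LSB = Vref / 2^n = 4.35 / 8192 = 0.00053101 V
Max error = LSB / 2 = 0.00053101 / 2 = 0.0002655 V
Max error = 0.2655 mV

0.2655 mV


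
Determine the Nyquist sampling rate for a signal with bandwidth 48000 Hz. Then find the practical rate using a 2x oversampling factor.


By Nyquist theorem, fs_min = 2 * fmax.
fs_min = 2 * 48000 = 96000 Hz
Practical rate = 2 * fs_min = 2 * 96000 = 192000 Hz

fs_min = 96000 Hz, fs_practical = 192000 Hz


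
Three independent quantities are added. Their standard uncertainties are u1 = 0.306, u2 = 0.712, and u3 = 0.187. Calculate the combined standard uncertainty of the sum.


For a sum of independent quantities, uc = sqrt(u1^2 + u2^2 + u3^2).
uc = sqrt(0.306^2 + 0.712^2 + 0.187^2)
uc = sqrt(0.093636 + 0.506944 + 0.034969)
uc = 0.7972

0.7972


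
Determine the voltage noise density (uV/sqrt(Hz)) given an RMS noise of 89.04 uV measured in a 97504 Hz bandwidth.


Noise spectral density = Vrms / sqrt(BW).
NSD = 89.04 / sqrt(97504)
NSD = 89.04 / 312.2563
NSD = 0.2852 uV/sqrt(Hz)

0.2852 uV/sqrt(Hz)


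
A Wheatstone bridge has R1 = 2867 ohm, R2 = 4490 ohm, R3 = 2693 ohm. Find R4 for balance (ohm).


At balance: R1*R4 = R2*R3, so R4 = R2*R3/R1.
R4 = 4490 * 2693 / 2867
R4 = 12091570 / 2867
R4 = 4217.5 ohm

4217.5 ohm


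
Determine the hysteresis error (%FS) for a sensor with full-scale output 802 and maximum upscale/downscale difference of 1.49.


Hysteresis = (max difference / full scale) * 100%.
H = (1.49 / 802) * 100
H = 0.186 %FS

0.186 %FS


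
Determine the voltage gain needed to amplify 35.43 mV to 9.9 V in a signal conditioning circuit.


Gain = Vout / Vin (converting to same units).
G = 9.9 V / 35.43 mV
G = 9900.0 mV / 35.43 mV
G = 279.42

279.42


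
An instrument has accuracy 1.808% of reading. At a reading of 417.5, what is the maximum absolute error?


Absolute error = (accuracy% / 100) * reading.
Error = (1.808 / 100) * 417.5
Error = 0.01808 * 417.5
Error = 7.5484

7.5484


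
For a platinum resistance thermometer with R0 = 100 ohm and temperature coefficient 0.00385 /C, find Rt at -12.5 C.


The RTD equation: Rt = R0 * (1 + alpha * T).
Rt = 100 * (1 + 0.00385 * -12.5)
Rt = 100 * (1 + -0.048125)
Rt = 100 * 0.951875
Rt = 95.188 ohm

95.188 ohm


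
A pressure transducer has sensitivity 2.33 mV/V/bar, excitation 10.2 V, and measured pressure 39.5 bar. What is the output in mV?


Output = sensitivity * Vex * P.
Vout = 2.33 * 10.2 * 39.5
Vout = 23.766 * 39.5
Vout = 938.76 mV

938.76 mV


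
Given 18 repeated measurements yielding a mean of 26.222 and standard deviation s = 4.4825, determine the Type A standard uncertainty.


The standard uncertainty for Type A evaluation is u = s / sqrt(n).
u = 4.4825 / sqrt(18)
u = 4.4825 / 4.2426
u = 1.0565

1.0565


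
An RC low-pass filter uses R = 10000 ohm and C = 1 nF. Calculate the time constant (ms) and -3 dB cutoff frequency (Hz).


Time constant: tau = R * C.
tau = 10000 * 1.00e-09 = 1e-05 s
tau = 0.01 ms
Cutoff frequency: fc = 1 / (2*pi*R*C).
fc = 1 / (2*pi*1e-05) = 15915.49 Hz

tau = 0.01 ms, fc = 15915.49 Hz


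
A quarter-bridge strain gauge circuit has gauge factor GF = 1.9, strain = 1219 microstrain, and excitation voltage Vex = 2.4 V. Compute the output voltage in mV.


Quarter bridge output: Vout = (GF * epsilon * Vex) / 4.
Vout = (1.9 * 1219e-6 * 2.4) / 4
Vout = 0.00555864 / 4 V
Vout = 0.00138966 V = 1.3897 mV

1.3897 mV


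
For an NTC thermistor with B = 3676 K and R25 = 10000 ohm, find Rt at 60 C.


NTC thermistor equation: Rt = R25 * exp(B * (1/T - 1/T25)).
T in Kelvin: 333.15 K, T25 = 298.15 K
1/T - 1/T25 = 1/333.15 - 1/298.15 = -0.00035237
B * (1/T - 1/T25) = 3676 * -0.00035237 = -1.2953
Rt = 10000 * exp(-1.2953) = 2738.2 ohm

2738.2 ohm


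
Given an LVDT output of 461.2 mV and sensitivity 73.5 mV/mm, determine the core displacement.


Displacement = Vout / sensitivity.
d = 461.2 / 73.5
d = 6.275 mm

6.275 mm


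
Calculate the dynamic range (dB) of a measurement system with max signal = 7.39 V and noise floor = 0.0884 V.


Dynamic range = 20 * log10(Vmax / Vnoise).
DR = 20 * log10(7.39 / 0.0884)
DR = 20 * log10(83.6)
DR = 38.44 dB

38.44 dB


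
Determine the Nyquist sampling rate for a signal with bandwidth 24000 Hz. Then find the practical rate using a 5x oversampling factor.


By Nyquist theorem, fs_min = 2 * fmax.
fs_min = 2 * 24000 = 48000 Hz
Practical rate = 5 * fs_min = 5 * 48000 = 240000 Hz

fs_min = 48000 Hz, fs_practical = 240000 Hz


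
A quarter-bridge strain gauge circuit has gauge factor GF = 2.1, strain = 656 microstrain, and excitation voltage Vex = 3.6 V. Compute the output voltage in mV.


Quarter bridge output: Vout = (GF * epsilon * Vex) / 4.
Vout = (2.1 * 656e-6 * 3.6) / 4
Vout = 0.00495936 / 4 V
Vout = 0.00123984 V = 1.2398 mV

1.2398 mV


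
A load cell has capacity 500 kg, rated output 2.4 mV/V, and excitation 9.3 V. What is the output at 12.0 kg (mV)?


Vout = rated_output * Vex * (load / capacity).
Vout = 2.4 * 9.3 * (12.0 / 500)
Vout = 2.4 * 9.3 * 0.024
Vout = 0.536 mV

0.536 mV


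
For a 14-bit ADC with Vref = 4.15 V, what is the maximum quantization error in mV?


The maximum quantization error is +/- LSB/2.
LSB = Vref / 2^n = 4.15 / 16384 = 0.0002533 V
Max error = LSB / 2 = 0.0002533 / 2 = 0.00012665 V
Max error = 0.1266 mV

0.1266 mV


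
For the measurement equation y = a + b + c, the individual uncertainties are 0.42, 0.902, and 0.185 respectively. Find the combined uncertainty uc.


For a sum of independent quantities, uc = sqrt(u1^2 + u2^2 + u3^2).
uc = sqrt(0.42^2 + 0.902^2 + 0.185^2)
uc = sqrt(0.1764 + 0.813604 + 0.034225)
uc = 1.012

1.012


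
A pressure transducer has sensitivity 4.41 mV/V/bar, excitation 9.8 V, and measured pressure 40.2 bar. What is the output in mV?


Output = sensitivity * Vex * P.
Vout = 4.41 * 9.8 * 40.2
Vout = 43.218 * 40.2
Vout = 1737.36 mV

1737.36 mV


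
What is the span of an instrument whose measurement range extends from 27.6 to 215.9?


Span = upper range - lower range.
Span = 215.9 - (27.6)
Span = 188.3

188.3


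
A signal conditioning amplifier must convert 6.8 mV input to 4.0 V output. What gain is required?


Gain = Vout / Vin (converting to same units).
G = 4.0 V / 6.8 mV
G = 4000.0 mV / 6.8 mV
G = 588.24

588.24


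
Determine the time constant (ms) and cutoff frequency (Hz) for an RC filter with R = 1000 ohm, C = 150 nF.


Time constant: tau = R * C.
tau = 1000 * 1.50e-07 = 0.00015 s
tau = 0.15 ms
Cutoff frequency: fc = 1 / (2*pi*R*C).
fc = 1 / (2*pi*0.00015) = 1061.03 Hz

tau = 0.15 ms, fc = 1061.03 Hz


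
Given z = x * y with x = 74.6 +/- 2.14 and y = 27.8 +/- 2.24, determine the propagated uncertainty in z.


For a product z = x*y, the relative uncertainty is:
uz/z = sqrt((ux/x)^2 + (uy/y)^2)
Relative uncertainties: ux/x = 2.14/74.6 = 0.028686
uy/y = 2.24/27.8 = 0.080576
z = 74.6 * 27.8 = 2073.9
uz = 2073.9 * sqrt(0.028686^2 + 0.080576^2) = 177.378

177.378


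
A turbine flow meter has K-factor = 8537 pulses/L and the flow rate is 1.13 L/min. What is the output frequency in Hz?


Frequency = K * Q / 60 (converting L/min to L/s).
f = 8537 * 1.13 / 60
f = 9646.81 / 60
f = 160.78 Hz

160.78 Hz


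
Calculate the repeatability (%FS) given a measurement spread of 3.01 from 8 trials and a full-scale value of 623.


Repeatability = (spread / full scale) * 100%.
R = (3.01 / 623) * 100
R = 0.483 %FS

0.483 %FS


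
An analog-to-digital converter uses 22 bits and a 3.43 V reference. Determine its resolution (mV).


The resolution (LSB) of an ADC is Vref / 2^n.
LSB = 3.43 / 2^22
LSB = 3.43 / 4194304
LSB = 8.2e-07 V = 0.00081778 mV

0.00081778 mV


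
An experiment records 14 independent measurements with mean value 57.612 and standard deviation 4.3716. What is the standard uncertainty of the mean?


The standard uncertainty for Type A evaluation is u = s / sqrt(n).
u = 4.3716 / sqrt(14)
u = 4.3716 / 3.7417
u = 1.1684

1.1684


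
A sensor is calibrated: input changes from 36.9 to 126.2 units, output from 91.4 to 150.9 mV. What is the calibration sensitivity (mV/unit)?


Sensitivity = (y2 - y1) / (x2 - x1).
S = (150.9 - 91.4) / (126.2 - 36.9)
S = 59.5 / 89.3
S = 0.6663 mV/unit

0.6663 mV/unit


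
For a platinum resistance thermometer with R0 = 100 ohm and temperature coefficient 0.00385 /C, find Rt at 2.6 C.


The RTD equation: Rt = R0 * (1 + alpha * T).
Rt = 100 * (1 + 0.00385 * 2.6)
Rt = 100 * (1 + 0.01001)
Rt = 100 * 1.01001
Rt = 101.001 ohm

101.001 ohm


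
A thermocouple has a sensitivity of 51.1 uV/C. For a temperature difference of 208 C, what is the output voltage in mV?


The thermocouple output V = sensitivity * dT.
V = 51.1 uV/C * 208 C
V = 10628.8 uV
V = 10.629 mV

10.629 mV


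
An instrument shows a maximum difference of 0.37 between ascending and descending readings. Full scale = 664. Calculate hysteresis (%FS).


Hysteresis = (max difference / full scale) * 100%.
H = (0.37 / 664) * 100
H = 0.056 %FS

0.056 %FS


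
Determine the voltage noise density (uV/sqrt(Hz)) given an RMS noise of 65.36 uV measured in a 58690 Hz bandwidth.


Noise spectral density = Vrms / sqrt(BW).
NSD = 65.36 / sqrt(58690)
NSD = 65.36 / 242.2602
NSD = 0.2698 uV/sqrt(Hz)

0.2698 uV/sqrt(Hz)


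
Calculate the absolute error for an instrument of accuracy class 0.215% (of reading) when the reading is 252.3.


Absolute error = (accuracy% / 100) * reading.
Error = (0.215 / 100) * 252.3
Error = 0.00215 * 252.3
Error = 0.5424

0.5424


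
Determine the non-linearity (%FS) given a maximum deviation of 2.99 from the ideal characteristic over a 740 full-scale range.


Linearity error = (max deviation / full scale) * 100%.
Linearity = (2.99 / 740) * 100
Linearity = 0.404 %FS

0.404 %FS


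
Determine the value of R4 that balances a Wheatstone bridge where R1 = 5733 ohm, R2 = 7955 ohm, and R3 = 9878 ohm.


At balance: R1*R4 = R2*R3, so R4 = R2*R3/R1.
R4 = 7955 * 9878 / 5733
R4 = 78579490 / 5733
R4 = 13706.52 ohm

13706.52 ohm


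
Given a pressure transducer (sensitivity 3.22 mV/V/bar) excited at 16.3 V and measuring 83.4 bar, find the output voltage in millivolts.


Output = sensitivity * Vex * P.
Vout = 3.22 * 16.3 * 83.4
Vout = 52.486 * 83.4
Vout = 4377.33 mV

4377.33 mV


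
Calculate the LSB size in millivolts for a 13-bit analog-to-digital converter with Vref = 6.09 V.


The resolution (LSB) of an ADC is Vref / 2^n.
LSB = 6.09 / 2^13
LSB = 6.09 / 8192
LSB = 0.00074341 V = 0.7434082 mV

0.7434082 mV
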